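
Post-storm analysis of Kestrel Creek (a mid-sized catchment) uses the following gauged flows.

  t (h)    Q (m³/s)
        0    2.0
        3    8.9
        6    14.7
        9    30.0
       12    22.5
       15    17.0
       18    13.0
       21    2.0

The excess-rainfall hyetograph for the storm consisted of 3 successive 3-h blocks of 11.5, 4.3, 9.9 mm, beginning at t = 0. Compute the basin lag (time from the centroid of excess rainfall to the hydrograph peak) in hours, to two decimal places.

Centroid of excess rainfall: t_c = Σ P_i·t̄_i / ΣP_i = 4.3132 h (block centres at 1.5, 4.5, 7.5 h).
Hydrograph peak occurs at t = 9 h, so basin lag t_L = 9 − 4.3132 = 4.69 h.

t_L ≈ 4.69 h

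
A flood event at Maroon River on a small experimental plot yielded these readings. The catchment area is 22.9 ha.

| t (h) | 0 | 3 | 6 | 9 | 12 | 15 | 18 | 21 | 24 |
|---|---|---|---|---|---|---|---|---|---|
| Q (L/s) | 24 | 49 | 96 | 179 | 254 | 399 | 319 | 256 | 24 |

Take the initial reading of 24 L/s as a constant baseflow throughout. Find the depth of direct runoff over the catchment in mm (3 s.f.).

d ≈ 65.3 mm

Direct runoff: 0.0, 25.0, 72.0, 155.0, 230.0, 375.0, 295.0, 232.0, 0.0 L/s; ΣQ_DR = 1384 L/s.
V = ΣQ_DR · Δt = 1384 × 10800 s = 1.495 × 10^7 L.
Over A = 22.9 ha, depth = V / A = 65.3 mm.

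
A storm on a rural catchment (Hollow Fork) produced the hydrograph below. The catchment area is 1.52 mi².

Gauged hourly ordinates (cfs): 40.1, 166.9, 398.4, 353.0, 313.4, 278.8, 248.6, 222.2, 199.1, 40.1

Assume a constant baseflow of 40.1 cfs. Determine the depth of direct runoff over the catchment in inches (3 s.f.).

Direct runoff: 0.0, 126.8, 358.3, 312.9, 273.3, 238.7, 208.5, 182.1, 159.0, 0.0 cfs; ΣQ_DR = 1860 cfs.
V = ΣQ_DR · Δt = 1860 × 3600 s = 6.695 × 10^6 ft³.
Over A = 1.52 mi², depth = V / A = 1.90 in.

d ≈ 1.90 in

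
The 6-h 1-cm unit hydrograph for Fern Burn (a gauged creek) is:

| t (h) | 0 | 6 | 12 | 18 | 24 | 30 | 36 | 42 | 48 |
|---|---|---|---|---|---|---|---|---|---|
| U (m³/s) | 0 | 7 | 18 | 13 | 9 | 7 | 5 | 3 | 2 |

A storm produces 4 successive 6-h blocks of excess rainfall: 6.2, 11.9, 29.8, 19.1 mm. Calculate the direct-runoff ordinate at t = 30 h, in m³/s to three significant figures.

Q ≈ 88.2 m³/s

By discrete convolution, Q_j = Σ (P_i / 10 mm) · U_{j−i}.
At t = 30 h (j=5): Q = (6.2/10)·7 + (11.9/10)·9 + (29.8/10)·13 + (19.1/10)·18 = 88.2 m³/s.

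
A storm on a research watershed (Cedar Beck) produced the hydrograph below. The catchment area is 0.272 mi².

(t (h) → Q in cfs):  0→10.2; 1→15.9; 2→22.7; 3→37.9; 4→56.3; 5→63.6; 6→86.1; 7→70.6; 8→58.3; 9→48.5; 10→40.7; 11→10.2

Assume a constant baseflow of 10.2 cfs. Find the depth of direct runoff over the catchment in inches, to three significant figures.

d ≈ 2.27 in

Direct runoff: 0.0, 5.7, 12.5, 27.7, 46.1, 53.4, 75.9, 60.4, 48.1, 38.3, 30.5, 0.0 cfs; ΣQ_DR = 398.6 cfs.
V = ΣQ_DR · Δt = 398.6 × 3600 s = 1.435 × 10^6 ft³.
Over A = 0.272 mi², depth = V / A = 2.27 in.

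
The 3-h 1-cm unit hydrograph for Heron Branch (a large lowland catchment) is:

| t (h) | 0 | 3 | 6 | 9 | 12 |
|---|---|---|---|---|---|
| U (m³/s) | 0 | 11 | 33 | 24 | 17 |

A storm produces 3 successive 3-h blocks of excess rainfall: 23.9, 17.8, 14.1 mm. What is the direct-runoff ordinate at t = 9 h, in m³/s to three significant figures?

By discrete convolution, Q_j = Σ (P_i / 10 mm) · U_{j−i}.
At t = 9 h (j=3): Q = (23.9/10)·24 + (17.8/10)·33 + (14.1/10)·11 = 132 m³/s.

Q ≈ 132 m³/s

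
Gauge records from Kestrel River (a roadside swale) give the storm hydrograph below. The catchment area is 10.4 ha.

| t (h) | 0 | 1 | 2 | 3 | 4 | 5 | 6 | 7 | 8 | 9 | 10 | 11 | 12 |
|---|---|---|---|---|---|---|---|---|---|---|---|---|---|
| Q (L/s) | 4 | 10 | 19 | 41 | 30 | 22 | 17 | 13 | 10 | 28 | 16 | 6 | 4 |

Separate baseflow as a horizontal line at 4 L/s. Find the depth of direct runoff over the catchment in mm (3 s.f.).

Direct runoff: 0.0, 6.0, 15.0, 37.0, 26.0, 18.0, 13.0, 9.0, 6.0, 24.0, 12.0, 2.0, 0.0 L/s; ΣQ_DR = 168.0 L/s.
V = ΣQ_DR · Δt = 168.0 × 3600 s = 6.048 × 10^5 L.
Over A = 10.4 ha, depth = V / A = 5.82 mm.

d ≈ 5.82 mm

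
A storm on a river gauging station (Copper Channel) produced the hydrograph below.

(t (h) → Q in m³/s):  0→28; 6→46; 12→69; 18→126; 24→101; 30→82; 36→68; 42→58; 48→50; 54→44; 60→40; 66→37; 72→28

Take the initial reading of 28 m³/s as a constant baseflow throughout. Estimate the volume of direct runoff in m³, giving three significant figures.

V ≈ 8.92 × 10^6 m³

Direct-runoff ordinates (Q − Q_b): 0.0, 18.0, 41.0, 98.0, 73.0, 54.0, 40.0, 30.0, 22.0, 16.0, 12.0, 9.0, 0.0 m³/s.
ΣQ_DR = 413.0 m³/s.
With Δt = 6 h = 21600 s, V = ΣQ_DR · Δt = 413.0 × 21600 = 8.92 × 10^6 m³.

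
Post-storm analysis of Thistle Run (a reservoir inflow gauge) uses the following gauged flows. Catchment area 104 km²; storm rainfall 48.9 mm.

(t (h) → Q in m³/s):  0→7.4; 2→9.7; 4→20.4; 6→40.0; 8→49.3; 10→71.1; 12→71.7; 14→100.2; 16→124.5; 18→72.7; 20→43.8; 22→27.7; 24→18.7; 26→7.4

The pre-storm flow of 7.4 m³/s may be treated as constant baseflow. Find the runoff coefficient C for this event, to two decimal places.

C ≈ 0.79

ΣQ_DR = 561.0 m³/s; V = ΣQ_DR·Δt = 4.039 × 10^6 m³.
Runoff depth d = V / A = 38.84 mm.
C = d / P = 38.84 / 48.9 = 0.79.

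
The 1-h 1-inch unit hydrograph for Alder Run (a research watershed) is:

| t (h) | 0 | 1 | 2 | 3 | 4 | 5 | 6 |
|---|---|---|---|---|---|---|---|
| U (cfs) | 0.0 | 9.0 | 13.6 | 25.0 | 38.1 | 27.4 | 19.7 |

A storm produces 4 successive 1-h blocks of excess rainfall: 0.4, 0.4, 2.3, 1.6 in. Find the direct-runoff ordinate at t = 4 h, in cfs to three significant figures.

By discrete convolution, Q_j = Σ (P_i / 1 in) · U_{j−i}.
At t = 4 h (j=4): Q = (0.4/1)·38.1 + (0.4/1)·25.0 + (2.3/1)·13.6 + (1.6/1)·9.0 = 70.9 cfs.

Q ≈ 70.9 cfs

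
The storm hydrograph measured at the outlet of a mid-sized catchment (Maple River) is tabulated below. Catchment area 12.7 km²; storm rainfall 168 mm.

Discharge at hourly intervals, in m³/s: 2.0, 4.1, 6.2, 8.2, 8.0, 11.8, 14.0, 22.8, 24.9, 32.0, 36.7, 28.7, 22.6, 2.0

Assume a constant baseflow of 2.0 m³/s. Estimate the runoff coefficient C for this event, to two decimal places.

C ≈ 0.33

ΣQ_DR = 196.0 m³/s; V = ΣQ_DR·Δt = 7.056 × 10^5 m³.
Runoff depth d = V / A = 55.56 mm.
C = d / P = 55.56 / 168 = 0.33.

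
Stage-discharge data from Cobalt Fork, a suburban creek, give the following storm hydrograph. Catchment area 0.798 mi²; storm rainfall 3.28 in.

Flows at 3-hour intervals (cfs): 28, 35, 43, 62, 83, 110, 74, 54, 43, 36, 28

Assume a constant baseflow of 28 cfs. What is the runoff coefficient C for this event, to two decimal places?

ΣQ_DR = 288.0 cfs; V = ΣQ_DR·Δt = 3.110 × 10^6 ft³.
Runoff depth d = V / A = 1.678 in.
C = d / P = 1.678 / 3.28 = 0.51.

C ≈ 0.51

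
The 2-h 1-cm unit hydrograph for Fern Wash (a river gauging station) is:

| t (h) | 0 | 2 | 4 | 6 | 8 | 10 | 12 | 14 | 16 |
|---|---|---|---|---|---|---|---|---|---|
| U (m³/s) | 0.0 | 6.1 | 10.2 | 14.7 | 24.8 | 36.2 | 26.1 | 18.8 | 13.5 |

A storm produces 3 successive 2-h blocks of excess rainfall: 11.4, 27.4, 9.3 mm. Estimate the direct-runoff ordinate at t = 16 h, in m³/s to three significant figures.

Q ≈ 91.2 m³/s

By discrete convolution, Q_j = Σ (P_i / 10 mm) · U_{j−i}.
At t = 16 h (j=8): Q = (11.4/10)·13.5 + (27.4/10)·18.8 + (9.3/10)·26.1 = 91.2 m³/s.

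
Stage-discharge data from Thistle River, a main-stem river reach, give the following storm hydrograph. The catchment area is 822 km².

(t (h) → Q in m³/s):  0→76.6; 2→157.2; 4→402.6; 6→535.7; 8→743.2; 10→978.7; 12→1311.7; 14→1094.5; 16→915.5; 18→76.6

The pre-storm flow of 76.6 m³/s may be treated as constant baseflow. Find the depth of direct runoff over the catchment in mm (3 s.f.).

Direct runoff: 0.0, 80.6, 326.0, 459.1, 666.6, 902.1, 1235.1, 1017.9, 838.9, 0.0 m³/s; ΣQ_DR = 5526 m³/s.
V = ΣQ_DR · Δt = 5526 × 7200 s = 3.979 × 10^7 m³.
Over A = 822 km², depth = V / A = 48.4 mm.

d ≈ 48.4 mm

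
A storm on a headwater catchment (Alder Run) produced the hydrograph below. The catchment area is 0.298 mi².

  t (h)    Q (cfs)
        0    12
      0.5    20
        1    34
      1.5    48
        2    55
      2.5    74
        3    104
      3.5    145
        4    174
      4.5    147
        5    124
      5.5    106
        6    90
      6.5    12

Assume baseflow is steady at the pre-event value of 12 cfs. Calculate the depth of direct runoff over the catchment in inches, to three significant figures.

d ≈ 2.54 in

Direct runoff: 0.0, 8.0, 22.0, 36.0, 43.0, 62.0, 92.0, 133.0, 162.0, 135.0, 112.0, 94.0, 78.0, 0.0 cfs; ΣQ_DR = 977.0 cfs.
V = ΣQ_DR · Δt = 977.0 × 1800 s = 1.759 × 10^6 ft³.
Over A = 0.298 mi², depth = V / A = 2.54 in.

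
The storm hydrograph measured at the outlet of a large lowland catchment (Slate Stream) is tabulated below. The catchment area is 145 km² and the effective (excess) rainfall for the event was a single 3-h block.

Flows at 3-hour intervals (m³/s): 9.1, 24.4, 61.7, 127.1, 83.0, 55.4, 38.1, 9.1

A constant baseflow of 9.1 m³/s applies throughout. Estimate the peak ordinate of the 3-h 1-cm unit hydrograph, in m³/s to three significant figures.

U_p ≈ 47.3 m³/s

Direct runoff: 0.0, 15.3, 52.6, 118.0, 73.9, 46.3, 29.0, 0.0 m³/s; ΣQ_DR = 335.1 m³/s, peak = 118.0 m³/s.
Runoff depth d = ΣQ_DR·Δt / A = 335.1 × 10800 / (145 km²) = 24.96 mm.
The 1-cm UH is the DRH scaled by (10 mm)/d, so U_p = 118.0 × 10/24.96 = 47.3 m³/s.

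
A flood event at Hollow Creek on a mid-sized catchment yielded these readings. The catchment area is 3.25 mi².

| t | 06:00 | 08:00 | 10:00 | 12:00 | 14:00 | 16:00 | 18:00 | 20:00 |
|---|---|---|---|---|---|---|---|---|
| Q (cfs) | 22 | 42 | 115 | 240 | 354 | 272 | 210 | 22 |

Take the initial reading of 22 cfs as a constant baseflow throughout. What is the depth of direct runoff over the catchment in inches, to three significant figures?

Direct runoff: 0.0, 20.0, 93.0, 218.0, 332.0, 250.0, 188.0, 0.0 cfs; ΣQ_DR = 1101 cfs.
V = ΣQ_DR · Δt = 1101 × 7200 s = 7.927 × 10^6 ft³.
Over A = 3.25 mi², depth = V / A = 1.05 in.

d ≈ 1.05 in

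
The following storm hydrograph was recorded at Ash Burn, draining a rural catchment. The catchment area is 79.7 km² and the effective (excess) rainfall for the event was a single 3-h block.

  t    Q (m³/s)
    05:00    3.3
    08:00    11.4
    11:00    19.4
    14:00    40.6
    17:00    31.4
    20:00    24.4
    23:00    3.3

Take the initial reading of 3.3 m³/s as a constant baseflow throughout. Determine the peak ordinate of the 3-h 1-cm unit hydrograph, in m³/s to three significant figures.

U_p ≈ 24.9 m³/s

Direct runoff: 0.0, 8.1, 16.1, 37.3, 28.1, 21.1, 0.0 m³/s; ΣQ_DR = 110.7 m³/s, peak = 37.3 m³/s.
Runoff depth d = ΣQ_DR·Δt / A = 110.7 × 10800 / (79.7 km²) = 15.00 mm.
The 1-cm UH is the DRH scaled by (10 mm)/d, so U_p = 37.3 × 10/15.00 = 24.9 m³/s.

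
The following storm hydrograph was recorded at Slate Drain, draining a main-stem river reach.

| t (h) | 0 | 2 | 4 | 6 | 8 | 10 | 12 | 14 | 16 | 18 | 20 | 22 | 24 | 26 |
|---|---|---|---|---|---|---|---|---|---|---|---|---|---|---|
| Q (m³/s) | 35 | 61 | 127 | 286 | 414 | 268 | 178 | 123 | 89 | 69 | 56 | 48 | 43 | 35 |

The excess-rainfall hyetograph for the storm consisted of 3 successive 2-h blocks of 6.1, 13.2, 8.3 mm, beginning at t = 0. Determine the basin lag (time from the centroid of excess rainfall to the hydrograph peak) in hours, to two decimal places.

Centroid of excess rainfall: t_c = Σ P_i·t̄_i / ΣP_i = 3.1594 h (block centres at 1, 3, 5 h).
Hydrograph peak occurs at t = 8 h, so basin lag t_L = 8 − 3.1594 = 4.84 h.

t_L ≈ 4.84 h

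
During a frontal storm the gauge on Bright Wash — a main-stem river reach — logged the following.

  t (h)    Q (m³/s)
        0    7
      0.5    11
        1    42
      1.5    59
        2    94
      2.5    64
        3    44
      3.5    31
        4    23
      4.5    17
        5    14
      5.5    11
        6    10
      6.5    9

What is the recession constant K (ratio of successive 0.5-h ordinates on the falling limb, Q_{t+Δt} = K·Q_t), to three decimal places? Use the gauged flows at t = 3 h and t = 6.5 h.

Using the recession-limb readings at t = 3 h and t = 6.5 h: Q falls from 44 to 9 m³/s over 7 intervals.
K = (Q₂/Q₁)^(1/7) = (9/44)^(1/7) = 0.797.

K ≈ 0.797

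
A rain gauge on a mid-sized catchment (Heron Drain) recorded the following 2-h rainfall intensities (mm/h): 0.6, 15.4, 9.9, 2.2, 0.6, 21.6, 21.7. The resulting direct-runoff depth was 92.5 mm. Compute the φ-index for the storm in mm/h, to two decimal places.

φ ≈ 5.59 mm/h

Only the 4 blocks with intensity above φ contribute runoff: 15.4, 9.9, 21.6, 21.7 mm/h.
Σ(I−φ)·Δt = d  ⇒  (15.4+9.9+21.6+21.7 − 4φ)·2 = 92.5
φ = (68.60 − 92.5/2) / 4 = 5.59 mm/h.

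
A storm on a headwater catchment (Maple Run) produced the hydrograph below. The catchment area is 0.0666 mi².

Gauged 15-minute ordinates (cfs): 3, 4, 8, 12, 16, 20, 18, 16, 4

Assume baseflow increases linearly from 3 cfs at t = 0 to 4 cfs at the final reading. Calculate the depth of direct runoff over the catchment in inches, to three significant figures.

Direct runoff: 0.00, 0.88, 4.75, 8.62, 12.50, 16.38, 14.25, 12.12, 0.00 cfs; ΣQ_DR = 69.50 cfs.
V = ΣQ_DR · Δt = 69.50 × 900 s = 62550 ft³.
Over A = 0.0666 mi², depth = V / A = 0.404 in.

d ≈ 0.404 in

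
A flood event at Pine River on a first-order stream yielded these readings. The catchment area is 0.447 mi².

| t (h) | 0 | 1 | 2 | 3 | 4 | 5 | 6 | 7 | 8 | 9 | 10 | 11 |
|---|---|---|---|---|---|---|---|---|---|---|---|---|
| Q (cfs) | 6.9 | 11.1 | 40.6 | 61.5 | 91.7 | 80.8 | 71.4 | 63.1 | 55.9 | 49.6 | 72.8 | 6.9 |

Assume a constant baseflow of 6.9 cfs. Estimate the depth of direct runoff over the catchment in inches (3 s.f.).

d ≈ 1.84 in

Direct runoff: 0.0, 4.2, 33.7, 54.6, 84.8, 73.9, 64.5, 56.2, 49.0, 42.7, 65.9, 0.0 cfs; ΣQ_DR = 529.5 cfs.
V = ΣQ_DR · Δt = 529.5 × 3600 s = 1.906 × 10^6 ft³.
Over A = 0.447 mi², depth = V / A = 1.84 in.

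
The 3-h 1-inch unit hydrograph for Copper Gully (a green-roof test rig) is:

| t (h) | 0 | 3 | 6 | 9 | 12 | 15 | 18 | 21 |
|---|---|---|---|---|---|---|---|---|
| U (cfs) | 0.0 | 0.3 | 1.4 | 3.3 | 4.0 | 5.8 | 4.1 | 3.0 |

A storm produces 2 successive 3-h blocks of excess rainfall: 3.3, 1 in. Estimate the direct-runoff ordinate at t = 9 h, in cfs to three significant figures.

Q ≈ 12.3 cfs

By discrete convolution, Q_j = Σ (P_i / 1 in) · U_{j−i}.
At t = 9 h (j=3): Q = (3.3/1)·3.3 + (1/1)·1.4 = 12.3 cfs.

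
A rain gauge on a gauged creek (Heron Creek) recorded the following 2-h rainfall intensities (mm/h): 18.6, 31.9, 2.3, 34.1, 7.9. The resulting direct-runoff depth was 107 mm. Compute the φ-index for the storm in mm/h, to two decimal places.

φ ≈ 10.37 mm/h

Only the 3 blocks with intensity above φ contribute runoff: 18.6, 31.9, 34.1 mm/h.
Σ(I−φ)·Δt = d  ⇒  (18.6+31.9+34.1 − 3φ)·2 = 107
φ = (84.60 − 107/2) / 3 = 10.37 mm/h.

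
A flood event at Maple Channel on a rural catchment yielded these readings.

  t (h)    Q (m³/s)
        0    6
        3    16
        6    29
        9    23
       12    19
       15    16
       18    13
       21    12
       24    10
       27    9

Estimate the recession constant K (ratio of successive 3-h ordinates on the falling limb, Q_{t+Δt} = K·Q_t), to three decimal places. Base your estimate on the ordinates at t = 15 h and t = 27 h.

Using the recession-limb readings at t = 15 h and t = 27 h: Q falls from 16 to 9 m³/s over 4 intervals.
K = (Q₂/Q₁)^(1/4) = (9/16)^(1/4) = 0.866.

K ≈ 0.866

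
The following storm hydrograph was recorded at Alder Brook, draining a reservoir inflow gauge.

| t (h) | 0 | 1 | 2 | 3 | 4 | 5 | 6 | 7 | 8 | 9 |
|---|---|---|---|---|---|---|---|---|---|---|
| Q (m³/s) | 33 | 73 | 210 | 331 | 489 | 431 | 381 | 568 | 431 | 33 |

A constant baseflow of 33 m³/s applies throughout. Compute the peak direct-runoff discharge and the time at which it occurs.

Subtracting baseflow gives direct-runoff ordinates: 0.0, 40.0, 177.0, 298.0, 456.0, 398.0, 348.0, 535.0, 398.0, 0.0 m³/s.
The maximum is 535.0 m³/s, occurring at the reading for t = 7 h.

Q_p = 535.0 m³/s at t = 7 h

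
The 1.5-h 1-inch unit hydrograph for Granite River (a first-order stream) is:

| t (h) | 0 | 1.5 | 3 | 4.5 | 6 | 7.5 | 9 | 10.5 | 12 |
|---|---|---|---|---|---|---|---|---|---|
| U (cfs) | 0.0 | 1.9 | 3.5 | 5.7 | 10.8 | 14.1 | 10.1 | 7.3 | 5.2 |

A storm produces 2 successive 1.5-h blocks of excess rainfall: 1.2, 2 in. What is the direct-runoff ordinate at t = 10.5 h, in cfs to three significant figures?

Q ≈ 29.0 cfs

By discrete convolution, Q_j = Σ (P_i / 1 in) · U_{j−i}.
At t = 10.5 h (j=7): Q = (1.2/1)·7.3 + (2/1)·10.1 = 29.0 cfs.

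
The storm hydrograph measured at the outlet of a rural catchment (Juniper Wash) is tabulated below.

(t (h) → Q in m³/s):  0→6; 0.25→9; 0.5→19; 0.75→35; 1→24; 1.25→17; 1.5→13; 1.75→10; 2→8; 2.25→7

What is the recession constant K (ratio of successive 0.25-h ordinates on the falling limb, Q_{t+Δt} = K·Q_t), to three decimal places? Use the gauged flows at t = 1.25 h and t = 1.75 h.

K ≈ 0.767

Using the recession-limb readings at t = 1.25 h and t = 1.75 h: Q falls from 17 to 10 m³/s over 2 intervals.
K = (Q₂/Q₁)^(1/2) = (10/17)^(1/2) = 0.767.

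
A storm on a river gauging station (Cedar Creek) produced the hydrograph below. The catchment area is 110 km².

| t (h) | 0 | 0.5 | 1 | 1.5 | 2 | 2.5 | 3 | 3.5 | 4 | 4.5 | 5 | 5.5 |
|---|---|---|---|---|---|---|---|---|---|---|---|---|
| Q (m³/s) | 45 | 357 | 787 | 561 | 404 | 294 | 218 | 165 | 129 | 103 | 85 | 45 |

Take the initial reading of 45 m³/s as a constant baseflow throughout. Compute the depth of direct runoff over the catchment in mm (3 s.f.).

d ≈ 43.4 mm

Direct runoff: 0.0, 312.0, 742.0, 516.0, 359.0, 249.0, 173.0, 120.0, 84.0, 58.0, 40.0, 0.0 m³/s; ΣQ_DR = 2653 m³/s.
V = ΣQ_DR · Δt = 2653 × 1800 s = 4.775 × 10^6 m³.
Over A = 110 km², depth = V / A = 43.4 mm.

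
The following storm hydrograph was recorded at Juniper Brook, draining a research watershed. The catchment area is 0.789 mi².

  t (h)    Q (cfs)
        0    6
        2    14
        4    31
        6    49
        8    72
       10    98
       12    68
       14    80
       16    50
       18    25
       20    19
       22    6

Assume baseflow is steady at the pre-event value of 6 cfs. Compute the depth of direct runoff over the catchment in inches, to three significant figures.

d ≈ 1.75 in

Direct runoff: 0.0, 8.0, 25.0, 43.0, 66.0, 92.0, 62.0, 74.0, 44.0, 19.0, 13.0, 0.0 cfs; ΣQ_DR = 446.0 cfs.
V = ΣQ_DR · Δt = 446.0 × 7200 s = 3.211 × 10^6 ft³.
Over A = 0.789 mi², depth = V / A = 1.75 in.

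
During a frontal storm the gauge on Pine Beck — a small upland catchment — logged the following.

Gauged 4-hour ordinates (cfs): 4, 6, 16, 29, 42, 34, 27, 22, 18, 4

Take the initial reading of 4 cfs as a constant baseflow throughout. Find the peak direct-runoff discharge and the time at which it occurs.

Q_p = 38.0 cfs at t = 16 h

Subtracting baseflow gives direct-runoff ordinates: 0.0, 2.0, 12.0, 25.0, 38.0, 30.0, 23.0, 18.0, 14.0, 0.0 cfs.
The maximum is 38.0 cfs, occurring at the reading for t = 16 h.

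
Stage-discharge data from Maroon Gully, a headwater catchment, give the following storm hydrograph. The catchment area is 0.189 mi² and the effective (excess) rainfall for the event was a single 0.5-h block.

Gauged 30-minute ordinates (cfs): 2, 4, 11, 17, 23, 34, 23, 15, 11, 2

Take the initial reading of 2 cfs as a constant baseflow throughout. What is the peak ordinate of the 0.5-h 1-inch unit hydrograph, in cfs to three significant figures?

U_p ≈ 64.0 cfs

Direct runoff: 0.0, 2.0, 9.0, 15.0, 21.0, 32.0, 21.0, 13.0, 9.0, 0.0 cfs; ΣQ_DR = 122.0 cfs, peak = 32.0 cfs.
Runoff depth d = ΣQ_DR·Δt / A = 122.0 × 1800 / (0.189 mi²) = 0.5001 in.
The 1-inch UH is the DRH scaled by (1 in)/d, so U_p = 32.0 × 1/0.5001 = 64.0 cfs.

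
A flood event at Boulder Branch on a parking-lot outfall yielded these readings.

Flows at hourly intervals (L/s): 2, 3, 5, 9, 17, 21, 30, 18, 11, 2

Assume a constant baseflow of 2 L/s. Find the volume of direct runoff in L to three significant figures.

Direct-runoff ordinates (Q − Q_b): 0.0, 1.0, 3.0, 7.0, 15.0, 19.0, 28.0, 16.0, 9.0, 0.0 L/s.
ΣQ_DR = 98.00 L/s.
With Δt = 1 h = 3600 s, V = ΣQ_DR · Δt = 98.00 × 3600 = 3.53 × 10^5 L.

V ≈ 3.53 × 10^5 L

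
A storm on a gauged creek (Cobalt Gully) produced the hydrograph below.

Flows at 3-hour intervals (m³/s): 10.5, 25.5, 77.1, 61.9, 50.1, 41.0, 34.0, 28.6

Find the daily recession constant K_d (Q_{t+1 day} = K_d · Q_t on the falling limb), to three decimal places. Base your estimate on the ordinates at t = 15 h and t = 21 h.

Between t = 15 h and t = 21 h the flow falls from 41.0 to 28.6 m³/s over 2×3 h = 6 h.
Per-interval ratio K = (28.6/41.0)^(1/2) = 0.8352; K_d = K^(24/3) = 0.237.

K_d ≈ 0.237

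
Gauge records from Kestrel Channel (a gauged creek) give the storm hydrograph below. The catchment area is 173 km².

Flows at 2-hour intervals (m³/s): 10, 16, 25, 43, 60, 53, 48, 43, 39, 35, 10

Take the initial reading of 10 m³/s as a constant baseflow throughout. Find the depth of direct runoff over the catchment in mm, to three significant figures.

d ≈ 11.3 mm

Direct runoff: 0.0, 6.0, 15.0, 33.0, 50.0, 43.0, 38.0, 33.0, 29.0, 25.0, 0.0 m³/s; ΣQ_DR = 272.0 m³/s.
V = ΣQ_DR · Δt = 272.0 × 7200 s = 1.958 × 10^6 m³.
Over A = 173 km², depth = V / A = 11.3 mm.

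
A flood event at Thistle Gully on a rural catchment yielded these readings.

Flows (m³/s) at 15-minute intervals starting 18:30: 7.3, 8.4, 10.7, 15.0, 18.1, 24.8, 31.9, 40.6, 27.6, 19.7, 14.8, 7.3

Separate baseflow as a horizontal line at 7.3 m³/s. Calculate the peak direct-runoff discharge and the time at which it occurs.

Q_p = 33.3 m³/s at t = 20:15

Subtracting baseflow gives direct-runoff ordinates: 0.0, 1.1, 3.4, 7.7, 10.8, 17.5, 24.6, 33.3, 20.3, 12.4, 7.5, 0.0 m³/s.
The maximum is 33.3 m³/s, occurring at the reading for t = 20:15.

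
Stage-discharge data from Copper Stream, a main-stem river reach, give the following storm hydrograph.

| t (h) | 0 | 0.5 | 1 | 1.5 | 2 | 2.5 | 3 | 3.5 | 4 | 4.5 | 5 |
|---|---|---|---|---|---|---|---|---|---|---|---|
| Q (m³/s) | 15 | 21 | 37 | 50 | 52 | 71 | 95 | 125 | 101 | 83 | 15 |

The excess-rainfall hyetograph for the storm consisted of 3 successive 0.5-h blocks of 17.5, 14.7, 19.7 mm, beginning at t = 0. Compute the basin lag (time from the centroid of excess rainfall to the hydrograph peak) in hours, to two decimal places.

t_L ≈ 2.73 h

Centroid of excess rainfall: t_c = Σ P_i·t̄_i / ΣP_i = 0.7712 h (block centres at 0.25, 0.75, 1.25 h).
Hydrograph peak occurs at t = 3.5 h, so basin lag t_L = 3.5 − 0.7712 = 2.73 h.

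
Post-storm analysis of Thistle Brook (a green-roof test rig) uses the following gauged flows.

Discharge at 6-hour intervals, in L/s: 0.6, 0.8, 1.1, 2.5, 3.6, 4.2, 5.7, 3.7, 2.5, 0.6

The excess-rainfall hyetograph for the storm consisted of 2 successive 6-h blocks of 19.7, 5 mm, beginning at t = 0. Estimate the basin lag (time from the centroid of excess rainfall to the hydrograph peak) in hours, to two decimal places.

Centroid of excess rainfall: t_c = Σ P_i·t̄_i / ΣP_i = 4.2146 h (block centres at 3, 9 h).
Hydrograph peak occurs at t = 36 h, so basin lag t_L = 36 − 4.2146 = 31.79 h.

t_L ≈ 31.79 h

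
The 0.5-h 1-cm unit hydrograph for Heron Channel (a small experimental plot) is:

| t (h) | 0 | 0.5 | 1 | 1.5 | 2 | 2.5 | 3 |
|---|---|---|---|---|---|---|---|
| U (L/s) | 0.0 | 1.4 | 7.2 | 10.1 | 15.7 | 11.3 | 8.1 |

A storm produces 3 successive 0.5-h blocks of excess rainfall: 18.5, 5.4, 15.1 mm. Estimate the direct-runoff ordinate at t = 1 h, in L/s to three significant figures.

Q ≈ 14.1 L/s

By discrete convolution, Q_j = Σ (P_i / 10 mm) · U_{j−i}.
At t = 1 h (j=2): Q = (18.5/10)·7.2 + (5.4/10)·1.4 + (15.1/10)·0.0 = 14.1 L/s.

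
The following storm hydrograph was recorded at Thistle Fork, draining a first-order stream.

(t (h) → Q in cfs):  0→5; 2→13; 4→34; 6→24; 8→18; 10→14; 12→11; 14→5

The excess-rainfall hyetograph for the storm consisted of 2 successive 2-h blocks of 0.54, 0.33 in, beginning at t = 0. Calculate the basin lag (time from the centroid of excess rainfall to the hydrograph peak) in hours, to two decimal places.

Centroid of excess rainfall: t_c = Σ P_i·t̄_i / ΣP_i = 1.7586 h (block centres at 1, 3 h).
Hydrograph peak occurs at t = 4 h, so basin lag t_L = 4 − 1.7586 = 2.24 h.

t_L ≈ 2.24 h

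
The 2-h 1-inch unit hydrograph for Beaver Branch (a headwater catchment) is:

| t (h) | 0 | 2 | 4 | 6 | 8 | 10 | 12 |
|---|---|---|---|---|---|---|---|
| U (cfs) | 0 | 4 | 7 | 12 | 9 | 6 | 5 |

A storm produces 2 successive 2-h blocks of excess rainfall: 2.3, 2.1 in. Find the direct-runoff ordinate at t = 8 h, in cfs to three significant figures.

Q ≈ 45.9 cfs

By discrete convolution, Q_j = Σ (P_i / 1 in) · U_{j−i}.
At t = 8 h (j=4): Q = (2.3/1)·9 + (2.1/1)·12 = 45.9 cfs.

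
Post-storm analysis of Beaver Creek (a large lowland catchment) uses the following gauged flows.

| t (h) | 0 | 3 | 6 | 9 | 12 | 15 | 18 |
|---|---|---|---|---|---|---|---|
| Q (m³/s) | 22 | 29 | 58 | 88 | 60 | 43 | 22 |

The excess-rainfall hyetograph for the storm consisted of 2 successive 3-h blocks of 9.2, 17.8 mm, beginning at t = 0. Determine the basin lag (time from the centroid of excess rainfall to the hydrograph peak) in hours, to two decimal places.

Centroid of excess rainfall: t_c = Σ P_i·t̄_i / ΣP_i = 3.4778 h (block centres at 1.5, 4.5 h).
Hydrograph peak occurs at t = 9 h, so basin lag t_L = 9 − 3.4778 = 5.52 h.

t_L ≈ 5.52 h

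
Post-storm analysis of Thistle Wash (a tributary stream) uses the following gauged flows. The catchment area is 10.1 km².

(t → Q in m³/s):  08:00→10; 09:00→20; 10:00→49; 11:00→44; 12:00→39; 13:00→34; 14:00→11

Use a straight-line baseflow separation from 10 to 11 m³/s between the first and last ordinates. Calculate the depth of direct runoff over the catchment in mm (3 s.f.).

Direct runoff: 0.00, 9.83, 38.67, 33.50, 28.33, 23.17, 0.00 m³/s; ΣQ_DR = 133.5 m³/s.
V = ΣQ_DR · Δt = 133.5 × 3600 s = 4.806 × 10^5 m³.
Over A = 10.1 km², depth = V / A = 47.6 mm.

d ≈ 47.6 mm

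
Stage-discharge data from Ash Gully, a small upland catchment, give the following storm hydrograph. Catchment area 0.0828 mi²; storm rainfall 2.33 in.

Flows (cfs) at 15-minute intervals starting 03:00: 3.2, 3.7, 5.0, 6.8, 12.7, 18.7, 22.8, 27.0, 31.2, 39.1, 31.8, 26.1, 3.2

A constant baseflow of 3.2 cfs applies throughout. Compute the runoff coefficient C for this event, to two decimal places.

ΣQ_DR = 189.7 cfs; V = ΣQ_DR·Δt = 1.707 × 10^5 ft³.
Runoff depth d = V / A = 0.8875 in.
C = d / P = 0.8875 / 2.33 = 0.38.

C ≈ 0.38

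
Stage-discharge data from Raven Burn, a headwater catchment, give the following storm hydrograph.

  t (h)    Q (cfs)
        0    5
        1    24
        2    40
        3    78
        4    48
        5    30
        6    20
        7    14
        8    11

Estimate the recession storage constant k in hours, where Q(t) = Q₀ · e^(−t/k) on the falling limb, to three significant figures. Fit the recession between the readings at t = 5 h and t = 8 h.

k ≈ 2.99 h

On the falling limb, Q drops from 30 to 11 cfs between t = 5 h and t = 8 h (Δt = 3 h).
k = −Δt / ln(Q₂/Q₁) = −3 / ln(11/30) = 2.99 h.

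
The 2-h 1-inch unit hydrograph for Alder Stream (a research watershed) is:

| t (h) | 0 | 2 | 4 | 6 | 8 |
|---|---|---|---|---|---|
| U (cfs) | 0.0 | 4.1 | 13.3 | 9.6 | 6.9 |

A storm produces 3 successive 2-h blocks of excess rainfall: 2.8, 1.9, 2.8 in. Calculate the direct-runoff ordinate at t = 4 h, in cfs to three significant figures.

Q ≈ 45.0 cfs

By discrete convolution, Q_j = Σ (P_i / 1 in) · U_{j−i}.
At t = 4 h (j=2): Q = (2.8/1)·13.3 + (1.9/1)·4.1 + (2.8/1)·0.0 = 45.0 cfs.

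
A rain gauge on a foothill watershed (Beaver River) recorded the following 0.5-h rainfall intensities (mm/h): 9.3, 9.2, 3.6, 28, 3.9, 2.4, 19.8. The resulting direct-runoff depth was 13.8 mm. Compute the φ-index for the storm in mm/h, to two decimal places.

φ ≈ 10.10 mm/h

Only the 2 blocks with intensity above φ contribute runoff: 28, 19.8 mm/h.
Σ(I−φ)·Δt = d  ⇒  (28+19.8 − 2φ)·0.5 = 13.8
φ = (47.80 − 13.8/0.5) / 2 = 10.10 mm/h.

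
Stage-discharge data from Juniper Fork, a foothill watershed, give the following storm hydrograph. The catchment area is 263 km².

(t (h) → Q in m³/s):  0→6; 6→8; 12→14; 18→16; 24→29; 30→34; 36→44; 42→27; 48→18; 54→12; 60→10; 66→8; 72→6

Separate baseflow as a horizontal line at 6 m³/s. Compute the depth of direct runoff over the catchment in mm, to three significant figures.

d ≈ 12.6 mm

Direct runoff: 0.0, 2.0, 8.0, 10.0, 23.0, 28.0, 38.0, 21.0, 12.0, 6.0, 4.0, 2.0, 0.0 m³/s; ΣQ_DR = 154.0 m³/s.
V = ΣQ_DR · Δt = 154.0 × 21600 s = 3.326 × 10^6 m³.
Over A = 263 km², depth = V / A = 12.6 mm.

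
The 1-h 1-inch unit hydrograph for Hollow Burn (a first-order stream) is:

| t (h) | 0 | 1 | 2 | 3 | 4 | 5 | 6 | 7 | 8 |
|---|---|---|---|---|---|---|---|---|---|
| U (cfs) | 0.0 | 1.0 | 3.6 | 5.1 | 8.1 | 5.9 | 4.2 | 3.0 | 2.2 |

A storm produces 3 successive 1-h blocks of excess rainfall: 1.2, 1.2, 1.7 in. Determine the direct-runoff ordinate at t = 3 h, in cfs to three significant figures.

By discrete convolution, Q_j = Σ (P_i / 1 in) · U_{j−i}.
At t = 3 h (j=3): Q = (1.2/1)·5.1 + (1.2/1)·3.6 + (1.7/1)·1.0 = 12.1 cfs.

Q ≈ 12.1 cfs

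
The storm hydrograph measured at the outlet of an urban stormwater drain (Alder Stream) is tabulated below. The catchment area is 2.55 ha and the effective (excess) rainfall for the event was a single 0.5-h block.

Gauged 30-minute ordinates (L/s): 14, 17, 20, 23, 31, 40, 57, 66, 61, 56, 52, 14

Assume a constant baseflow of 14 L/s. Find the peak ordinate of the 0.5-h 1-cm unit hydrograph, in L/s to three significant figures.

Direct runoff: 0.0, 3.0, 6.0, 9.0, 17.0, 26.0, 43.0, 52.0, 47.0, 42.0, 38.0, 0.0 L/s; ΣQ_DR = 283.0 L/s, peak = 52.0 L/s.
Runoff depth d = ΣQ_DR·Δt / A = 283.0 × 1800 / (2.55 ha) = 19.98 mm.
The 1-cm UH is the DRH scaled by (10 mm)/d, so U_p = 52.0 × 10/19.98 = 26.0 L/s.

U_p ≈ 26.0 L/s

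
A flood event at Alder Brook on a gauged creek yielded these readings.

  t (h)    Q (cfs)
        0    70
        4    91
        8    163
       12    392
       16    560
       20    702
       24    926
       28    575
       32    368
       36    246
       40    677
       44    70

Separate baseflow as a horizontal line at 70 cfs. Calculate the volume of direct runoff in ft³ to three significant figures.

V ≈ 5.76 × 10^7 ft³

Direct-runoff ordinates (Q − Q_b): 0.0, 21.0, 93.0, 322.0, 490.0, 632.0, 856.0, 505.0, 298.0, 176.0, 607.0, 0.0 cfs.
ΣQ_DR = 4000 cfs.
With Δt = 4 h = 14400 s, V = ΣQ_DR · Δt = 4000 × 14400 = 5.76 × 10^7 ft³.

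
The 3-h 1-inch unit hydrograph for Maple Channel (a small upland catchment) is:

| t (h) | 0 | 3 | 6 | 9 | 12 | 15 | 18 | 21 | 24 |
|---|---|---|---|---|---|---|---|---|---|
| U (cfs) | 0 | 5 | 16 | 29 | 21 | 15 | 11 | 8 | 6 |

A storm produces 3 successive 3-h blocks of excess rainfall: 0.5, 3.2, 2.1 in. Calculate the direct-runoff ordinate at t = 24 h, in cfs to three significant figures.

Q ≈ 51.7 cfs

By discrete convolution, Q_j = Σ (P_i / 1 in) · U_{j−i}.
At t = 24 h (j=8): Q = (0.5/1)·6 + (3.2/1)·8 + (2.1/1)·11 = 51.7 cfs.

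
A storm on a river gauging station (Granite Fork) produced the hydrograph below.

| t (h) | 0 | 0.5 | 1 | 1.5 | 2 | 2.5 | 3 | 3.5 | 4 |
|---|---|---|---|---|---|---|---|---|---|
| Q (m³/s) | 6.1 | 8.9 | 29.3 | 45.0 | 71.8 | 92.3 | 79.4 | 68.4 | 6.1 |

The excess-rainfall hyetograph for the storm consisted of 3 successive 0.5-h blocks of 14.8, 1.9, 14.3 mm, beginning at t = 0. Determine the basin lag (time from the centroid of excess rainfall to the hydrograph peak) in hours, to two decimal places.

t_L ≈ 1.76 h

Centroid of excess rainfall: t_c = Σ P_i·t̄_i / ΣP_i = 0.7419 h (block centres at 0.25, 0.75, 1.25 h).
Hydrograph peak occurs at t = 2.5 h, so basin lag t_L = 2.5 − 0.7419 = 1.76 h.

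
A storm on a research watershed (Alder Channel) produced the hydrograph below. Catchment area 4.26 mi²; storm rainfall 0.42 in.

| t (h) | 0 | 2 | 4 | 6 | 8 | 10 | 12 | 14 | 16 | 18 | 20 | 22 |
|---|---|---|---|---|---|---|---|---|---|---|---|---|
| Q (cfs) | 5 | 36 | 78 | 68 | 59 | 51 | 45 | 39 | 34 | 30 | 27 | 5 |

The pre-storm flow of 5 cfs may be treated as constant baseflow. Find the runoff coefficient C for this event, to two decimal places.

C ≈ 0.72

ΣQ_DR = 417.0 cfs; V = ΣQ_DR·Δt = 3.002 × 10^6 ft³.
Runoff depth d = V / A = 0.3034 in.
C = d / P = 0.3034 / 0.42 = 0.72.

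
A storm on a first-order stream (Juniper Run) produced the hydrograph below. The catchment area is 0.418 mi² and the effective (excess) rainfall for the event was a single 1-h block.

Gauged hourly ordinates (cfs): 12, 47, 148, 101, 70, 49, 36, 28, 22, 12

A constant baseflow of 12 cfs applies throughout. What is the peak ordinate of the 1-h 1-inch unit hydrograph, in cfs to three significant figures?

U_p ≈ 90.6 cfs

Direct runoff: 0.0, 35.0, 136.0, 89.0, 58.0, 37.0, 24.0, 16.0, 10.0, 0.0 cfs; ΣQ_DR = 405.0 cfs, peak = 136.0 cfs.
Runoff depth d = ΣQ_DR·Δt / A = 405.0 × 3600 / (0.418 mi²) = 1.501 in.
The 1-inch UH is the DRH scaled by (1 in)/d, so U_p = 136.0 × 1/1.501 = 90.6 cfs.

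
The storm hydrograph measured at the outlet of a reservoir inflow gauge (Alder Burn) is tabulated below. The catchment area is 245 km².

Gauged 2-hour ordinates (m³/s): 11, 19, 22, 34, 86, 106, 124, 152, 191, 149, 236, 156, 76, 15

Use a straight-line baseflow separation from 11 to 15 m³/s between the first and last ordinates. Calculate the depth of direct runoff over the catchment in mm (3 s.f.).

d ≈ 35.1 mm

Direct runoff: 0.00, 7.69, 10.38, 22.08, 73.77, 93.46, 111.15, 138.85, 177.54, 135.23, 221.92, 141.62, 61.31, 0.00 m³/s; ΣQ_DR = 1195 m³/s.
V = ΣQ_DR · Δt = 1195 × 7200 s = 8.604 × 10^6 m³.
Over A = 245 km², depth = V / A = 35.1 mm.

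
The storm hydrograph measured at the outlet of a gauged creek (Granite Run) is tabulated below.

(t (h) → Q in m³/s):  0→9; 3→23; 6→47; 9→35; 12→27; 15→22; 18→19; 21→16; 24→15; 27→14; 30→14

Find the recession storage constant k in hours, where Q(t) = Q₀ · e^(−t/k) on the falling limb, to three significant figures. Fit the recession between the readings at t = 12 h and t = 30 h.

On the falling limb, Q drops from 27 to 14 m³/s between t = 12 h and t = 30 h (Δt = 18 h).
k = −Δt / ln(Q₂/Q₁) = −18 / ln(14/27) = 27.4 h.

k ≈ 27.4 h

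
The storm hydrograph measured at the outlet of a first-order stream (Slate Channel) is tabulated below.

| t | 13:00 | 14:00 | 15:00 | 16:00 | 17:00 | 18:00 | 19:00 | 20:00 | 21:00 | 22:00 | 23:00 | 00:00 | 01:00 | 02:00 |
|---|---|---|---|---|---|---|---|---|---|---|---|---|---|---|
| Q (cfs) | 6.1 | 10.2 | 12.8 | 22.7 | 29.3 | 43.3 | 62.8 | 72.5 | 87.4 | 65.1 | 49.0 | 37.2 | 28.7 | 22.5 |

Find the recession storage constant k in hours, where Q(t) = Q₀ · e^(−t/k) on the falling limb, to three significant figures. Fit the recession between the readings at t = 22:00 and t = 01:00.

k ≈ 3.66 h

On the falling limb, Q drops from 65.1 to 28.7 cfs between t = 22:00 and t = 01:00 (Δt = 3 h).
k = −Δt / ln(Q₂/Q₁) = −3 / ln(28.7/65.1) = 3.66 h.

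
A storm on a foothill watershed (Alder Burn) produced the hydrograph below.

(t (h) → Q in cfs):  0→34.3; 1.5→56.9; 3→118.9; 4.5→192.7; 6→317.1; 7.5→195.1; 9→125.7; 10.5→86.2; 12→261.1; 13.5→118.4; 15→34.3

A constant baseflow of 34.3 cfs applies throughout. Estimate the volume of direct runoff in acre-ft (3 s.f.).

Direct-runoff ordinates (Q − Q_b): 0.0, 22.6, 84.6, 158.4, 282.8, 160.8, 91.4, 51.9, 226.8, 84.1, 0.0 cfs.
ΣQ_DR = 1163 cfs.
With Δt = 1.5 h = 5400 s, V = ΣQ_DR · Δt = 1163 × 5400 = 6.28 × 10^6 ft³ = 144 acre-ft.

V ≈ 144 acre-ft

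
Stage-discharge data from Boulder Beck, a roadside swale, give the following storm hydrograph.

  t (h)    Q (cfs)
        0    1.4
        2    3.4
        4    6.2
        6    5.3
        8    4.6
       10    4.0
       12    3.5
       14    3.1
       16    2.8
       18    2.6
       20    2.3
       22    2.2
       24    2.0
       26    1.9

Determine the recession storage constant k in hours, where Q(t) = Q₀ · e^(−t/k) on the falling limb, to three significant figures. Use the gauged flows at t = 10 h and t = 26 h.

k ≈ 21.5 h

On the falling limb, Q drops from 4.0 to 1.9 cfs between t = 10 h and t = 26 h (Δt = 16 h).
k = −Δt / ln(Q₂/Q₁) = −16 / ln(1.9/4.0) = 21.5 h.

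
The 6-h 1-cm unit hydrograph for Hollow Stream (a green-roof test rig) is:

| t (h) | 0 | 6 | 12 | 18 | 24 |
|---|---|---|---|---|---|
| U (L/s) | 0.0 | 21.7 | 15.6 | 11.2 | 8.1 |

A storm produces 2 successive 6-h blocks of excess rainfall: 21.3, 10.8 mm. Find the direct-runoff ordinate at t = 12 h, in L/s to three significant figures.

Q ≈ 56.7 L/s

By discrete convolution, Q_j = Σ (P_i / 10 mm) · U_{j−i}.
At t = 12 h (j=2): Q = (21.3/10)·15.6 + (10.8/10)·21.7 = 56.7 L/s.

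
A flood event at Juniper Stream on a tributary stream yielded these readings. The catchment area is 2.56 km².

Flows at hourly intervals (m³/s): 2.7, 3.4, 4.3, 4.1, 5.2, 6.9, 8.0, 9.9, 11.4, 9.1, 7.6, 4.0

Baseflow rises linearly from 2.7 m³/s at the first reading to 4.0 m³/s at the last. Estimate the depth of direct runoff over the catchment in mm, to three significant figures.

d ≈ 51.2 mm

Direct runoff: 0.00, 0.58, 1.36, 1.05, 2.03, 3.61, 4.59, 6.37, 7.75, 5.34, 3.72, 0.00 m³/s; ΣQ_DR = 36.40 m³/s.
V = ΣQ_DR · Δt = 36.40 × 3600 s = 1.310 × 10^5 m³.
Over A = 2.56 km², depth = V / A = 51.2 mm.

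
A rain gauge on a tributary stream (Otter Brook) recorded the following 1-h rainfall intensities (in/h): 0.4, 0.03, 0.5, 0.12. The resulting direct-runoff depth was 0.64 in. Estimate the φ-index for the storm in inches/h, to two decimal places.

Only the 2 blocks with intensity above φ contribute runoff: 0.4, 0.5 in/h.
Σ(I−φ)·Δt = d  ⇒  (0.4+0.5 − 2φ)·1 = 0.64
φ = (0.9000 − 0.64/1) / 2 = 0.13 in/h.

φ ≈ 0.13 in/h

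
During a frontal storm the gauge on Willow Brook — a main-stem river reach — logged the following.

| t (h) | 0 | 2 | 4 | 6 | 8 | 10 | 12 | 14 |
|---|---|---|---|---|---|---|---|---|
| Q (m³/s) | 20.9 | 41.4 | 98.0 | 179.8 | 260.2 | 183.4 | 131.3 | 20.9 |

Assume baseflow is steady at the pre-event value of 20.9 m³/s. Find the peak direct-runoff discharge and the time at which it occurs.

Subtracting baseflow gives direct-runoff ordinates: 0.0, 20.5, 77.1, 158.9, 239.3, 162.5, 110.4, 0.0 m³/s.
The maximum is 239.3 m³/s, occurring at the reading for t = 8 h.

Q_p = 239.3 m³/s at t = 8 h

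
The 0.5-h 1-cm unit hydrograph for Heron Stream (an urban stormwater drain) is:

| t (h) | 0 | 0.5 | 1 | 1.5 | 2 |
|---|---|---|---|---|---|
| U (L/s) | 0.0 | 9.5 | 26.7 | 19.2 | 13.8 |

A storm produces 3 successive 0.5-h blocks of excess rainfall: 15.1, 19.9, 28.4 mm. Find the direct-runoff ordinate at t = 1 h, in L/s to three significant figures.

By discrete convolution, Q_j = Σ (P_i / 10 mm) · U_{j−i}.
At t = 1 h (j=2): Q = (15.1/10)·26.7 + (19.9/10)·9.5 + (28.4/10)·0.0 = 59.2 L/s.

Q ≈ 59.2 L/s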